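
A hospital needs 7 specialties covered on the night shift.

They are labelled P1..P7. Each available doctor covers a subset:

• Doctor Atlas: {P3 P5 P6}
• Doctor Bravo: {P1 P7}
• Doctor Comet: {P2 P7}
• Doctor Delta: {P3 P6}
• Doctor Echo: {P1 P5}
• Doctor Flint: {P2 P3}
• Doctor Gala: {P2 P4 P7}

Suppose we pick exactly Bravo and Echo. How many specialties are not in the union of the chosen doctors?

Union of Bravo, Echo = {P1, P5, P7}.
Not covered: P2, P3, P4, P6 — 4 specialties.

4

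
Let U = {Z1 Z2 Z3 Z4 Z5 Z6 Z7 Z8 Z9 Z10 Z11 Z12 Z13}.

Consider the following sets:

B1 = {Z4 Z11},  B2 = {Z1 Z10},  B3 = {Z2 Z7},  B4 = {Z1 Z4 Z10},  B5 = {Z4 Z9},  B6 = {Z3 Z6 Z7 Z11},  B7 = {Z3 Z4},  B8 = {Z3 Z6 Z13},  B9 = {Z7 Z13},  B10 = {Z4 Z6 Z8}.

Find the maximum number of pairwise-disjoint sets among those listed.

B2, B3, B5, B8 are pairwise disjoint (B2={Z1,Z10}; B3={Z2,Z7}; B5={Z4,Z9}; B8={Z3,Z6,Z13}).
Every remaining set overlaps one of these, and no 5 of the listed sets are pairwise disjoint, so 4 is the maximum.

4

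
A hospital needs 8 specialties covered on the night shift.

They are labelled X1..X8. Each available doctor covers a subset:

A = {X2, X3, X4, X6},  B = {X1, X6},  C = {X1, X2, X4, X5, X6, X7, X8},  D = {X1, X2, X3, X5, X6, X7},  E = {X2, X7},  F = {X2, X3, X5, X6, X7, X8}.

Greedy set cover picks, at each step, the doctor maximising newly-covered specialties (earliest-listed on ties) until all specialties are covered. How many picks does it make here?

2

Greedy: pick C (covers 7 new) → pick A (covers 1 new). Total picks: 2.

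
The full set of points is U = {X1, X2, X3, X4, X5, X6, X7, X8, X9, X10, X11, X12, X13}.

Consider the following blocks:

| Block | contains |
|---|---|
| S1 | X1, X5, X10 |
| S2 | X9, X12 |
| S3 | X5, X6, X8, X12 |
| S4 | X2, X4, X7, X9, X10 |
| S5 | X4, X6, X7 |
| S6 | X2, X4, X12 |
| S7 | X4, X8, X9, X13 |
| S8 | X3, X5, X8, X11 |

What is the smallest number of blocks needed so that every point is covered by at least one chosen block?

S1, S3, S4, S7, and S8 cover everything between them: the union {X1, X2, X3, X4, X5, X6, X7, X8, X9, X10, X11, X12, X13} is all of U.
No 4 of the 8 blocks cover everything (all 70 combinations miss at least one point), so 5 is optimal.

5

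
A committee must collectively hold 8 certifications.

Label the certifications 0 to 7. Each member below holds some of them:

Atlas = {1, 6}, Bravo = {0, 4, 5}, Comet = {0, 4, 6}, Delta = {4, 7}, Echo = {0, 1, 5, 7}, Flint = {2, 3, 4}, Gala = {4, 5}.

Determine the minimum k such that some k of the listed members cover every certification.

Take {Comet, Echo, Flint}. Their union is {0, 1, 2, 3, 4, 5, 6, 7}, which is all 8 certifications.
Only Flint contains 2, so Flint is forced; the remaining 5 certifications need at least 2 more members (each remaining member adds at most 4) — so at least 3 members are needed, and 3 is optimal.

3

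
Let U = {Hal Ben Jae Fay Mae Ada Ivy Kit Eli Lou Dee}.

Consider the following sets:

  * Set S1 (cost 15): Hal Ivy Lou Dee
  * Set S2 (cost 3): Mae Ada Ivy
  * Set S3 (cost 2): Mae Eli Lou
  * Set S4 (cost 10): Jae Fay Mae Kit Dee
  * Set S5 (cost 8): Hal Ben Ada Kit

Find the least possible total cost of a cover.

23

S2, S3, S4, S5 together cover every point (S2 ∪ S3 ∪ S4 ∪ S5 = {Hal, Ben, Jae, Fay, Mae, Ada, Ivy, Kit, Eli, Lou, Dee}); total cost 3 + 2 + 10 + 8 = 23.
No covering selection has total cost below 23.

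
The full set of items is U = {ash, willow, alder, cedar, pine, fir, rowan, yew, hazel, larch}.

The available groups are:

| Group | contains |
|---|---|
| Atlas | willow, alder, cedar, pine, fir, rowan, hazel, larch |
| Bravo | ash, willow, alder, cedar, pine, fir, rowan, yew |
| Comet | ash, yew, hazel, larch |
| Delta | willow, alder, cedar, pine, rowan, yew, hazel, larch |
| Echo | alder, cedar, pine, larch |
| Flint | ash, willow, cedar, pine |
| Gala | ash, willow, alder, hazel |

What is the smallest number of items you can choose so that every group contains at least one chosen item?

The 2 items {ash, pine} hit every group.
No single item lies in every group, so at least 2 are needed and 2 is optimal.

2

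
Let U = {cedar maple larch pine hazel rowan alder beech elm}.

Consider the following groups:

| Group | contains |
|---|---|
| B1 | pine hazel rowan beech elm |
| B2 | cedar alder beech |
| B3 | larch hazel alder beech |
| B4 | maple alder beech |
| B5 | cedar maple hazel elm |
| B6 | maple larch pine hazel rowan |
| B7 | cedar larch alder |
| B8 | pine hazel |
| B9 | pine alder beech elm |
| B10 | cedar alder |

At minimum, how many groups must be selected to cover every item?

3

Take {B2, B5, B6}. Their union is {cedar, maple, larch, pine, hazel, rowan, alder, beech, elm}, which is all 9 items.
No 2 of the 10 groups cover everything (all 45 combinations miss at least one item), so 3 is optimal.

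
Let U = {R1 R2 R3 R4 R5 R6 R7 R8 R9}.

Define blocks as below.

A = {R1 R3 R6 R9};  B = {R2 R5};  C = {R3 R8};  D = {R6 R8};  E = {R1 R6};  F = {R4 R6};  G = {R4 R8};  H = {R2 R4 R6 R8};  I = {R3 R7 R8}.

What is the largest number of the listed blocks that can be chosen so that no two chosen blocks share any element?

B, F, I are pairwise disjoint (B={R2,R5}; F={R4,R6}; I={R3,R7,R8}).
Every remaining block overlaps one of these, and no 4 of the listed blocks are pairwise disjoint, so 3 is the maximum.

3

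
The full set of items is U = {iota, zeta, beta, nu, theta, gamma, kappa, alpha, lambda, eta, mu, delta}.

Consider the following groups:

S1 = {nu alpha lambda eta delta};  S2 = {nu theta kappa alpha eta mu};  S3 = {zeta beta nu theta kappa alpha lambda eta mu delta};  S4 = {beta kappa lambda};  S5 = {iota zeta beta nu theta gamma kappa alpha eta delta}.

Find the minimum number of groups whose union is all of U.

Take {S3, S5}. Their union is {iota, zeta, beta, nu, theta, gamma, kappa, alpha, lambda, eta, mu, delta}, which is all 12 items.
No single group has all 12 items (the largest, S3, has 10), so 2 is optimal.

2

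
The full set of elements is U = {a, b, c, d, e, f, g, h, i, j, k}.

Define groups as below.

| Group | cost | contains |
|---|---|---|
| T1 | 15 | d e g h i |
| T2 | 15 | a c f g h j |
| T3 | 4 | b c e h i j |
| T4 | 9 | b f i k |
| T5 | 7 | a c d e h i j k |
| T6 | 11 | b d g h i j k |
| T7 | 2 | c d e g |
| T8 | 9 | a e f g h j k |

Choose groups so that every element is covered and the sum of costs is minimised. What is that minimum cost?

T3, T7, T8 together cover every element (T3 ∪ T7 ∪ T8 = {a, b, c, d, e, f, g, h, i, j, k}); total cost 4 + 2 + 9 = 15.
No covering selection has total cost below 15.

15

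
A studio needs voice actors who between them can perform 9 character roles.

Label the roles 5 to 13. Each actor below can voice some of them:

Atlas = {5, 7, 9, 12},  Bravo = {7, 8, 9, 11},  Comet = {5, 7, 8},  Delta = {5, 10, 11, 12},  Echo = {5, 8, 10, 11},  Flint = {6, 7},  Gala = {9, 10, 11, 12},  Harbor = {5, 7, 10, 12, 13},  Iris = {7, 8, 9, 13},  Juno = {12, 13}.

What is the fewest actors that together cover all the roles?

Bravo and Flint and Harbor together: Bravo ∪ Flint ∪ Harbor = {5, 6, 7, 8, 9, 10, 11, 12, 13} — every role is covered.
Only Flint contains 6, so Flint is forced; the remaining 7 roles need at least 2 more actors (each remaining actor adds at most 4) — so at least 3 actors are needed, and 3 is optimal.

3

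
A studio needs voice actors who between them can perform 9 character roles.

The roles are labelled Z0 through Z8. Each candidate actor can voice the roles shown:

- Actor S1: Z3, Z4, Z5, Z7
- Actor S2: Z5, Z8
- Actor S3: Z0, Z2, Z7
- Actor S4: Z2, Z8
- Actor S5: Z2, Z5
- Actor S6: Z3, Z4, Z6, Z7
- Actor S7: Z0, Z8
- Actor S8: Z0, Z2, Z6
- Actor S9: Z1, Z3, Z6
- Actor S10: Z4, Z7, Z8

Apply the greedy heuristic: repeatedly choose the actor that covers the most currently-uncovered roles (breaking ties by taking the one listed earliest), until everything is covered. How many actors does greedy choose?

Greedy: pick S1 (covers 4 new) → pick S8 (covers 3 new) → pick S2 (covers 1 new) → pick S9 (covers 1 new). Total picks: 4.

4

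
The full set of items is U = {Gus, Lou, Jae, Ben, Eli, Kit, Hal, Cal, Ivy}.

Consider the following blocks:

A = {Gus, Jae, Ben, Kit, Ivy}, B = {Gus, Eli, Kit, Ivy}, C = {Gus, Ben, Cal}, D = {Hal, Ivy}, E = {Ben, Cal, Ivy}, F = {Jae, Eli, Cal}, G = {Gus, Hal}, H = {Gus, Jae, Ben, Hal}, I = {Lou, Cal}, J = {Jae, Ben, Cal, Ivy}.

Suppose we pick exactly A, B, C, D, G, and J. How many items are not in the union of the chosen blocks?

Union of A, B, C, D, G, J = {Gus, Jae, Ben, Eli, Kit, Hal, Cal, Ivy}.
Not covered: Lou — 1 item.

1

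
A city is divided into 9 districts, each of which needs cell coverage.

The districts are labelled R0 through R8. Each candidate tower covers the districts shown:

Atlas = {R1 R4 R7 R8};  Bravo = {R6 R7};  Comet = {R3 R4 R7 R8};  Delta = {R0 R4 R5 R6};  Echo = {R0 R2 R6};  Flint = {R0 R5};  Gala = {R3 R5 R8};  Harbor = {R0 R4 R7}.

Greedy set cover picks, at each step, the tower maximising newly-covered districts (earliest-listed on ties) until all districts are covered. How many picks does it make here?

Greedy: pick Atlas (covers 4 new) → pick Delta (covers 3 new) → pick Comet (covers 1 new) → pick Echo (covers 1 new). Total picks: 4.
(The true minimum cover uses only 3 towers, so greedy is not optimal here.)

4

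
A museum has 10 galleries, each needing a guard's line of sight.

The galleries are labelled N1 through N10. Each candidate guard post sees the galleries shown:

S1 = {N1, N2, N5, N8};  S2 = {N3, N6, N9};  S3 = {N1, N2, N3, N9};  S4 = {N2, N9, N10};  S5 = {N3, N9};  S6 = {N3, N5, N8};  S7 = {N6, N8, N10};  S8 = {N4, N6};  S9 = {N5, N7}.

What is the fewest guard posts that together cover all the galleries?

Take {S3, S7, S8, S9}. Their union is {N1, N2, N3, N4, N5, N6, N7, N8, N9, N10}, which is all 10 galleries.
No 3 of the 9 guard posts cover everything (all 84 combinations miss at least one gallery), so 4 is optimal.

4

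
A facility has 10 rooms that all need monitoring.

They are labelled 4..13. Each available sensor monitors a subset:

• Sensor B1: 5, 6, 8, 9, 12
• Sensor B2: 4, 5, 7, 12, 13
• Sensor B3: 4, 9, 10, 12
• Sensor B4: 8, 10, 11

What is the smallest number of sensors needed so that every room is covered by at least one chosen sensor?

B1 and B2 and B4 together: B1 ∪ B2 ∪ B4 = {4, 5, 6, 7, 8, 9, 10, 11, 12, 13} — every room is covered.
Only B1 contains 6, so B1 is forced; the remaining 5 rooms need at least 2 more sensors (each remaining sensor adds at most 3) — so at least 3 sensors are needed, and 3 is optimal.

3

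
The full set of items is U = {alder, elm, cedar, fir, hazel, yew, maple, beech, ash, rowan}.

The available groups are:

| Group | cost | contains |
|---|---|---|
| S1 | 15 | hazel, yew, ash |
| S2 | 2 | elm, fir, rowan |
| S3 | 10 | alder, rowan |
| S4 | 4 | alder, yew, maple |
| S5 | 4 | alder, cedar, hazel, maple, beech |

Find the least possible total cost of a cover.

21

S1, S2, S5 together cover every item (S1 ∪ S2 ∪ S5 = {alder, elm, cedar, fir, hazel, yew, maple, beech, ash, rowan}); total cost 15 + 2 + 4 = 21.
The greedy pick S2, S5, S4, S1 costs 25; no covering selection beats 21.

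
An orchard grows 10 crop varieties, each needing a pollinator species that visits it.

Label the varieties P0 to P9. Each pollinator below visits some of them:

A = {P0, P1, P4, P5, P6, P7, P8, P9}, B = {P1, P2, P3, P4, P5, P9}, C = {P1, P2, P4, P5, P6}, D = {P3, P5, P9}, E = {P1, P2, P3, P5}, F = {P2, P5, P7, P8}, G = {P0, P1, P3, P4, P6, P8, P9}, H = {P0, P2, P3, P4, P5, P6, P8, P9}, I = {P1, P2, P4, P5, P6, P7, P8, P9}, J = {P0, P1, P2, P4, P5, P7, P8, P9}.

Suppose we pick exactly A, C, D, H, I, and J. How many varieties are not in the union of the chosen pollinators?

Union of A, C, D, H, I, J = {P0, P1, P2, P3, P4, P5, P6, P7, P8, P9} — that's every variety, so 0 are uncovered.

0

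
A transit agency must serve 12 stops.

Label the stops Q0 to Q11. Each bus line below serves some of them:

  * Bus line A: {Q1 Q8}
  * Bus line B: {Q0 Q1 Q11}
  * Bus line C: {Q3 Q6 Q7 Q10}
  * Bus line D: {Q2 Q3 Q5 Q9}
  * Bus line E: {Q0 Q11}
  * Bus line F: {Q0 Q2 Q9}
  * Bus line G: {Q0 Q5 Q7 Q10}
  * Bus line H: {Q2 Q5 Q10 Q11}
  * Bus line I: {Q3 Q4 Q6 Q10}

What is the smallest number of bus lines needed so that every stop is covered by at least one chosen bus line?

A and B and F and G and I together: A ∪ B ∪ F ∪ G ∪ I = {Q0, Q1, Q2, Q3, Q4, Q5, Q6, Q7, Q8, Q9, Q10, Q11} — every stop is covered.
No 4 of the 9 bus lines cover everything (all 126 combinations miss at least one stop), so 5 is optimal.

5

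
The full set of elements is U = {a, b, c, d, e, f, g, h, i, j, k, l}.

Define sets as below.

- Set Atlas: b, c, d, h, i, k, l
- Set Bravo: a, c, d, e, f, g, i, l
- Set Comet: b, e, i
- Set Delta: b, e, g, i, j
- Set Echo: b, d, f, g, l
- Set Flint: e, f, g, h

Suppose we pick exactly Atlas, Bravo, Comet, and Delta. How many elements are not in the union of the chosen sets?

0

Union of Atlas, Bravo, Comet, Delta = {a, b, c, d, e, f, g, h, i, j, k, l} — that's every element, so 0 are uncovered.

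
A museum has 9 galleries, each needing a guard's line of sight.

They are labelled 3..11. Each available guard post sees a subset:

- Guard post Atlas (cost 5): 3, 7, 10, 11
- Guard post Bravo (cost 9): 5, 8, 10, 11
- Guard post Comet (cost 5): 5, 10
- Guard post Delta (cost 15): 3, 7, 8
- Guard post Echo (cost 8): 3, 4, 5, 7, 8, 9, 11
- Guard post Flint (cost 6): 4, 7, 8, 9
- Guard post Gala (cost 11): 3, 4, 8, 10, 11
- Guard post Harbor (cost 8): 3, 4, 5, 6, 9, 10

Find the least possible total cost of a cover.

Echo, Harbor together cover every gallery (Echo ∪ Harbor = {3, 4, 5, 6, 7, 8, 9, 10, 11}); total cost 8 + 8 = 16.
No covering selection has total cost below 16.

16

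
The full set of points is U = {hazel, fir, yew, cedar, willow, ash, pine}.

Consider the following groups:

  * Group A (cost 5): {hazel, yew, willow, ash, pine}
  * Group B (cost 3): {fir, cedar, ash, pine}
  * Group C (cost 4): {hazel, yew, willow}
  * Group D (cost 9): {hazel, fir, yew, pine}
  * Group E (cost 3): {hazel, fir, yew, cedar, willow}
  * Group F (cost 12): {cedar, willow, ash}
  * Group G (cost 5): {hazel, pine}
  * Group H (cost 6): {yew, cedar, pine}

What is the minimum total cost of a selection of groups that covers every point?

6

B, E together cover every point (B ∪ E = {hazel, fir, yew, cedar, willow, ash, pine}); total cost 3 + 3 = 6.
No covering selection has total cost below 6.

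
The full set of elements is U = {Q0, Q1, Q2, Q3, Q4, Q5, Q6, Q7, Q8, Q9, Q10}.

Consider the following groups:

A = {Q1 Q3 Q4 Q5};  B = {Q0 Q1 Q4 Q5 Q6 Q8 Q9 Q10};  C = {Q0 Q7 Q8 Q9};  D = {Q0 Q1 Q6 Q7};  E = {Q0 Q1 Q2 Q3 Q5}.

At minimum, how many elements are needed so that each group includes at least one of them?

2

H = {Q5, Q7} meets every group (each contains at least one member of H), and |H| = 2.
The groups A, C are pairwise disjoint, so any hitting set needs a separate element for each — at least 2. Hence 2 is optimal.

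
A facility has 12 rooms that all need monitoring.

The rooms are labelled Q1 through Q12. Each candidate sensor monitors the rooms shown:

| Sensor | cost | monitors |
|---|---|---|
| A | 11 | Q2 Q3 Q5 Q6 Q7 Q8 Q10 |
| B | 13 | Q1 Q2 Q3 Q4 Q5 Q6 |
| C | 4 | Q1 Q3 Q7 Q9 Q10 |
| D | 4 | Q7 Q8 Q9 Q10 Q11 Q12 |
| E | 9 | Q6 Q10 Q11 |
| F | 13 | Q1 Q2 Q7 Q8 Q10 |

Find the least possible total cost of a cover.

B, D together cover every room (B ∪ D = {Q1, Q2, Q3, Q4, Q5, Q6, Q7, Q8, Q9, Q10, Q11, Q12}); total cost 13 + 4 = 17.
The greedy pick D, C, B costs 21; no covering selection beats 17.

17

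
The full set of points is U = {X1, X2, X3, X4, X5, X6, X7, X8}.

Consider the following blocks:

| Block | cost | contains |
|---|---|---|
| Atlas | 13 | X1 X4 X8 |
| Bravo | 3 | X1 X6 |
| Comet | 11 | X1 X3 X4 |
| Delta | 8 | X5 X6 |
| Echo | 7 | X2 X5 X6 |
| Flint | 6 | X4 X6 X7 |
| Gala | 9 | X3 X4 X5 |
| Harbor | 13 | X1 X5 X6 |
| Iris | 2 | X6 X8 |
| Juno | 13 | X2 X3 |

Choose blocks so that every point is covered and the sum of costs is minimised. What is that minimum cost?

Comet, Echo, Flint, Iris together cover every point (Comet ∪ Echo ∪ Flint ∪ Iris = {X1, X2, X3, X4, X5, X6, X7, X8}); total cost 11 + 7 + 6 + 2 = 26.
The greedy pick Iris, Bravo, Flint, Echo, Gala costs 27; no covering selection beats 26.

26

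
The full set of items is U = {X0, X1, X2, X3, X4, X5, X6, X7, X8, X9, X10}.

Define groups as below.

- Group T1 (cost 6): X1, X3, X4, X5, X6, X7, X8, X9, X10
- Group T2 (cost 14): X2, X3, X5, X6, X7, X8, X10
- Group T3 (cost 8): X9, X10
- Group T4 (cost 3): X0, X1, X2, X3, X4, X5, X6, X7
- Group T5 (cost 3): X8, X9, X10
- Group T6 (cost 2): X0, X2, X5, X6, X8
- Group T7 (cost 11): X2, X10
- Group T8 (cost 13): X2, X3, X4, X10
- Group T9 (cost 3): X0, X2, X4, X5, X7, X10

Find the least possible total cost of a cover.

T4, T5 together cover every item (T4 ∪ T5 = {X0, X1, X2, X3, X4, X5, X6, X7, X8, X9, X10}); total cost 3 + 3 = 6.
No covering selection has total cost below 6.

6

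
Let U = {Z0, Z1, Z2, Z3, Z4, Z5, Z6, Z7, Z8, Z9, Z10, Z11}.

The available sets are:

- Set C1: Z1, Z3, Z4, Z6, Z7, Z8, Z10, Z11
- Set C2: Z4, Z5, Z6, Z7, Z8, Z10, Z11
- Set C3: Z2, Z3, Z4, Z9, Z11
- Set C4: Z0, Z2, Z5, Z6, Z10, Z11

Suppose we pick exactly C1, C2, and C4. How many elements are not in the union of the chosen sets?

Union of C1, C2, C4 = {Z0, Z1, Z2, Z3, Z4, Z5, Z6, Z7, Z8, Z10, Z11}.
Not covered: Z9 — 1 element.

1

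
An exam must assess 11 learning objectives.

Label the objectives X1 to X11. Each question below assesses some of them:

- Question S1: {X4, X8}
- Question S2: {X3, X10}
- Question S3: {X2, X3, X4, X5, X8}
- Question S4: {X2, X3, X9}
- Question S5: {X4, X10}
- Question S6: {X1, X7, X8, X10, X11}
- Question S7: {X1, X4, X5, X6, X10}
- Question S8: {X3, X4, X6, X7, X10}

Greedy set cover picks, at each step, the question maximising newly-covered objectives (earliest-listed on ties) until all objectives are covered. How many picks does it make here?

4

Greedy: pick S3 (covers 5 new) → pick S6 (covers 4 new) → pick S4 (covers 1 new) → pick S7 (covers 1 new). Total picks: 4.
(The true minimum cover uses only 3 questions, so greedy is not optimal here.)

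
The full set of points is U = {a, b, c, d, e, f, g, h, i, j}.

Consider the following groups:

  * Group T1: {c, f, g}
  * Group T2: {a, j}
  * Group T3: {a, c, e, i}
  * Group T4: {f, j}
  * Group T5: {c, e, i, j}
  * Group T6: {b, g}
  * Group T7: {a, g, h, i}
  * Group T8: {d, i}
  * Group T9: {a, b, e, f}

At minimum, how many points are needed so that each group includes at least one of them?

4

Take T = {b, c, i, j}. Each listed group contains at least one of these, so T is a hitting set of size 4.
No choice of 3 points meets every group, so 4 is the minimum.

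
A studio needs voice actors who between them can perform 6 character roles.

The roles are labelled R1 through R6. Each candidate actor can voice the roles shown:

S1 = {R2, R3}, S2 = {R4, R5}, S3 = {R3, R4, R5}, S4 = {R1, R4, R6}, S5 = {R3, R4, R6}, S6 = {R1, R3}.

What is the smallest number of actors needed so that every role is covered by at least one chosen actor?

3

S1 and S2 and S4 together: S1 ∪ S2 ∪ S4 = {R1, R2, R3, R4, R5, R6} — every role is covered.
Only S1 contains R2, so S1 is forced; the remaining 4 roles need at least 2 more actors (each remaining actor adds at most 3) — so at least 3 actors are needed, and 3 is optimal.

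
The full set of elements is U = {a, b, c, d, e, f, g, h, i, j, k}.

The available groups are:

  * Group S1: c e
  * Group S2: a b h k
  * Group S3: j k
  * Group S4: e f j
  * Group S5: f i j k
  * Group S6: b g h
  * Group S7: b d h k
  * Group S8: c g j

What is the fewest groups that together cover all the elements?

5

S2, S4, S5, S7, and S8 cover everything between them: the union {a, b, c, d, e, f, g, h, i, j, k} is all of U.
No 4 of the 8 groups cover everything (all 70 combinations miss at least one element), so 5 is optimal.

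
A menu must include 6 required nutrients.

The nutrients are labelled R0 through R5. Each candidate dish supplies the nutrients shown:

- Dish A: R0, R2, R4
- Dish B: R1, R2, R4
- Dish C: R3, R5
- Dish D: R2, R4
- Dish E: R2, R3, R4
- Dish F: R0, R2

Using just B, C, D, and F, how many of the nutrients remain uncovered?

Union of B, C, D, F = {R0, R1, R2, R3, R4, R5} — that's every nutrient, so 0 are uncovered.

0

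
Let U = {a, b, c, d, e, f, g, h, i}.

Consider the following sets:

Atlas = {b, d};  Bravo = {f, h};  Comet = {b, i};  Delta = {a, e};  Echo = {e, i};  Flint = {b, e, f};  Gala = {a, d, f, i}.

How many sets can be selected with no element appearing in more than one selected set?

Bravo, Comet, Delta are pairwise disjoint (Bravo={f,h}; Comet={b,i}; Delta={a,e}).
Every remaining set overlaps one of these, and no 4 of the listed sets are pairwise disjoint, so 3 is the maximum.

3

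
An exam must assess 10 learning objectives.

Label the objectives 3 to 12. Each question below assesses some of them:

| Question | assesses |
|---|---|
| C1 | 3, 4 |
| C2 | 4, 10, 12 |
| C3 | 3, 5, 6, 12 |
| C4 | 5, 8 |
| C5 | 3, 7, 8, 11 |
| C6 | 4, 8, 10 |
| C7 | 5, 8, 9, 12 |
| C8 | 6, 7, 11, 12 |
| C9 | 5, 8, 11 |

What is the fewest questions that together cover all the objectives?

Take {C2, C3, C5, C7}. Their union is {3, 4, 5, 6, 7, 8, 9, 10, 11, 12}, which is all 10 objectives.
No 3 of the 9 questions cover everything (all 84 combinations miss at least one objective), so 4 is optimal.

4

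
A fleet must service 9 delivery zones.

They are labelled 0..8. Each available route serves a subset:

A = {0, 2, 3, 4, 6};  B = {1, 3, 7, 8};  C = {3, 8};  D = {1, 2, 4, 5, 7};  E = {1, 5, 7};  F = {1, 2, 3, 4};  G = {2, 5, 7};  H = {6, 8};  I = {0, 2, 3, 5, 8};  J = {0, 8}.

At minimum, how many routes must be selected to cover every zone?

3

A and C and D together: A ∪ C ∪ D = {0, 1, 2, 3, 4, 5, 6, 7, 8} — every zone is covered.
No 2 of the 10 routes cover everything (all 45 combinations miss at least one zone), so 3 is optimal.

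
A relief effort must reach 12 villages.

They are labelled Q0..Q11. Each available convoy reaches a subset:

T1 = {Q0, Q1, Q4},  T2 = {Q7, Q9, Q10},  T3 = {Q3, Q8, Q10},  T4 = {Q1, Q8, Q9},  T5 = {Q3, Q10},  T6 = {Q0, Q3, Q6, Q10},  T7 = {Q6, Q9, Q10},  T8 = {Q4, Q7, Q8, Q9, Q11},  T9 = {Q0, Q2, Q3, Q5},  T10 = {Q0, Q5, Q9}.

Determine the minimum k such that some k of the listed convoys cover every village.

4

Take {T1, T6, T8, T9}. Their union is {Q0, Q1, Q2, Q3, Q4, Q5, Q6, Q7, Q8, Q9, Q10, Q11}, which is all 12 villages.
No 3 of the 10 convoys cover everything (all 120 combinations miss at least one village), so 4 is optimal.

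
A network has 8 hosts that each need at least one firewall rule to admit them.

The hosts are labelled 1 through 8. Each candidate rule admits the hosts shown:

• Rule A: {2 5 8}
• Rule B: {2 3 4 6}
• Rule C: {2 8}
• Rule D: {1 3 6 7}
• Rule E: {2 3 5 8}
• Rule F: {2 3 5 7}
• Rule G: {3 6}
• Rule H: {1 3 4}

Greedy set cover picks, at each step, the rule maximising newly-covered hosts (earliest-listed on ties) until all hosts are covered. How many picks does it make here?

Greedy: pick B (covers 4 new) → pick A (covers 2 new) → pick D (covers 2 new). Total picks: 3.

3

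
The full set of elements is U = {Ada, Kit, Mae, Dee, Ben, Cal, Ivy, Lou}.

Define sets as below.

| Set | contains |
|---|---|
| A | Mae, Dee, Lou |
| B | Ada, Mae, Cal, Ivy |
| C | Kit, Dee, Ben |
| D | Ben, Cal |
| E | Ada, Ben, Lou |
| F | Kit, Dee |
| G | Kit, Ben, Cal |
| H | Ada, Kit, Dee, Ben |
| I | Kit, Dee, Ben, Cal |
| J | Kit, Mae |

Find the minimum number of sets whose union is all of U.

Take {B, E, I}. Their union is {Ada, Kit, Mae, Dee, Ben, Cal, Ivy, Lou}, which is all 8 elements.
Only B contains Ivy, so B is forced; the remaining 4 elements need at least 2 more sets (each remaining set adds at most 3) — so at least 3 sets are needed, and 3 is optimal.

3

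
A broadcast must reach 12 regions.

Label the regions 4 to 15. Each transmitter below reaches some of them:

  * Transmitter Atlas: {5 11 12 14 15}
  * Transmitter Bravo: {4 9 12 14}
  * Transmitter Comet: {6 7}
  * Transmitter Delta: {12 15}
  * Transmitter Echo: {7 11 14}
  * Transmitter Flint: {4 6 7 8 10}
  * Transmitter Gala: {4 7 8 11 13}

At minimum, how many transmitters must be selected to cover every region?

4

Take {Atlas, Bravo, Flint, Gala}. Their union is {4, 5, 6, 7, 8, 9, 10, 11, 12, 13, 14, 15}, which is all 12 regions.
No 3 of the 7 transmitters cover everything (all 35 combinations miss at least one region), so 4 is optimal.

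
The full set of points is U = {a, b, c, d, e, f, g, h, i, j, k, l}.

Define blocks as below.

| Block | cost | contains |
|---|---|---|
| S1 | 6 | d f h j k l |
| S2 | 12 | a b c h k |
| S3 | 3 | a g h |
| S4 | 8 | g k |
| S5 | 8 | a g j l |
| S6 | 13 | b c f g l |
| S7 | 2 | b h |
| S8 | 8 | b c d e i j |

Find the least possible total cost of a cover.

17

S1, S3, S8 together cover every point (S1 ∪ S3 ∪ S8 = {a, b, c, d, e, f, g, h, i, j, k, l}); total cost 6 + 3 + 8 = 17.
The greedy pick S1, S3, S7, S8 costs 19; no covering selection beats 17.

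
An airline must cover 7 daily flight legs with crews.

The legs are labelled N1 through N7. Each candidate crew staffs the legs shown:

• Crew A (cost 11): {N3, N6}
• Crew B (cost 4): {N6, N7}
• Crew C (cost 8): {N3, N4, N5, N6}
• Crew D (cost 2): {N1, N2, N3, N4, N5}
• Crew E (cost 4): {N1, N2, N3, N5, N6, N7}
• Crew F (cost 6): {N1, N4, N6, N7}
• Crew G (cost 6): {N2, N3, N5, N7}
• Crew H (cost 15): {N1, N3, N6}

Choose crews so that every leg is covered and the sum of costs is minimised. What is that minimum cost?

6

B, D together cover every leg (B ∪ D = {N1, N2, N3, N4, N5, N6, N7}); total cost 4 + 2 = 6.
No covering selection has total cost below 6.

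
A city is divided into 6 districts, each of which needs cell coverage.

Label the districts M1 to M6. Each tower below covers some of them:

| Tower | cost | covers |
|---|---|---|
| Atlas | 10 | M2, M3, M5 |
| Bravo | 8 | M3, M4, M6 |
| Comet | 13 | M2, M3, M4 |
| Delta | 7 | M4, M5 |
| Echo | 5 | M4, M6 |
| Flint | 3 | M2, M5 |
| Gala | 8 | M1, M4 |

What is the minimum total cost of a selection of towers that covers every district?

Bravo, Flint, Gala together cover every district (Bravo ∪ Flint ∪ Gala = {M1, M2, M3, M4, M5, M6}); total cost 8 + 3 + 8 = 19.
The greedy pick Flint, Echo, Bravo, Gala costs 24; no covering selection beats 19.

19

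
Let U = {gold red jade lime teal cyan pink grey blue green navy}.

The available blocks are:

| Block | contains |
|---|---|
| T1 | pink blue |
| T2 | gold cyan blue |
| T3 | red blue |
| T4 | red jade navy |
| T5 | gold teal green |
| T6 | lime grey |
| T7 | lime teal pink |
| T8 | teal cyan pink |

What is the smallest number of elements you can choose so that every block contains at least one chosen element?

H = {red, teal, grey, blue} meets every block (each contains at least one member of H), and |H| = 4.
The blocks T1, T4, T5, T6 are pairwise disjoint, so any hitting set needs a separate element for each — at least 4. Hence 4 is optimal.

4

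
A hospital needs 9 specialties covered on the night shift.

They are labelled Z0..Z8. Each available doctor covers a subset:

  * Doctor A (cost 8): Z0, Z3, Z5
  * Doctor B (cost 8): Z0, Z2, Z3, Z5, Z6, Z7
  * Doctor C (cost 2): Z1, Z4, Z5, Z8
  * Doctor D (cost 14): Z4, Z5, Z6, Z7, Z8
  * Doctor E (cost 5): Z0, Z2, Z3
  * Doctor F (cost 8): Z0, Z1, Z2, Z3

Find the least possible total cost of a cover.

B, C together cover every specialty (B ∪ C = {Z0, Z1, Z2, Z3, Z4, Z5, Z6, Z7, Z8}); total cost 8 + 2 = 10.
No covering selection has total cost below 10.

10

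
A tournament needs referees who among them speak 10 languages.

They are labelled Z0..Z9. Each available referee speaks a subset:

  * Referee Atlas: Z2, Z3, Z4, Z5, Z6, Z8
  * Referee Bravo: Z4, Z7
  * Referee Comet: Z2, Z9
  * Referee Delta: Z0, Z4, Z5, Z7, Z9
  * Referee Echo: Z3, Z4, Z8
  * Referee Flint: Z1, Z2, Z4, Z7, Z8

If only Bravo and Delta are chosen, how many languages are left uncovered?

5

Union of Bravo, Delta = {Z0, Z4, Z5, Z7, Z9}.
Not covered: Z1, Z2, Z3, Z6, Z8 — 5 languages.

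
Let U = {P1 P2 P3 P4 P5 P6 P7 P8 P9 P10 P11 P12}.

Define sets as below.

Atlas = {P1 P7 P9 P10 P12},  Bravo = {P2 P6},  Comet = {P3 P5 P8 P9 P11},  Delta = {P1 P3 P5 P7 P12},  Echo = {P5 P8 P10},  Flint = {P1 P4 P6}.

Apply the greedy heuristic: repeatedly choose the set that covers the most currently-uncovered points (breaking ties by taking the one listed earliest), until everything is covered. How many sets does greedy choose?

4

Greedy: pick Atlas (covers 5 new) → pick Comet (covers 4 new) → pick Bravo (covers 2 new) → pick Flint (covers 1 new). Total picks: 4.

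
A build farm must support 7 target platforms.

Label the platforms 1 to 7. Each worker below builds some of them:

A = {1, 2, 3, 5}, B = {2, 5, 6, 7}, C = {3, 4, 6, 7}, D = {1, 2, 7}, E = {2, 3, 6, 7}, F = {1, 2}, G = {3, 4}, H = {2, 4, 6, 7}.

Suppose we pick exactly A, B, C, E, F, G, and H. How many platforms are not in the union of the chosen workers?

0

Union of A, B, C, E, F, G, H = {1, 2, 3, 4, 5, 6, 7} — that's every platform, so 0 are uncovered.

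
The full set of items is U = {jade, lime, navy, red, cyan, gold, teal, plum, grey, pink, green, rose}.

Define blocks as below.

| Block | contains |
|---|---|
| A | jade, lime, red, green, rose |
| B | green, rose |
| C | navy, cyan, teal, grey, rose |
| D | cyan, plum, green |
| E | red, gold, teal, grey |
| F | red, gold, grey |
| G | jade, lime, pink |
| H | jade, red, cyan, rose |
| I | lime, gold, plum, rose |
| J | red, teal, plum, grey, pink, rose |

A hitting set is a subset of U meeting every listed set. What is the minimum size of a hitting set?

4

Take T = {cyan, gold, pink, green}. Each listed block contains at least one of these, so T is a hitting set of size 4.
No choice of 3 items meets every block, so 4 is the minimum.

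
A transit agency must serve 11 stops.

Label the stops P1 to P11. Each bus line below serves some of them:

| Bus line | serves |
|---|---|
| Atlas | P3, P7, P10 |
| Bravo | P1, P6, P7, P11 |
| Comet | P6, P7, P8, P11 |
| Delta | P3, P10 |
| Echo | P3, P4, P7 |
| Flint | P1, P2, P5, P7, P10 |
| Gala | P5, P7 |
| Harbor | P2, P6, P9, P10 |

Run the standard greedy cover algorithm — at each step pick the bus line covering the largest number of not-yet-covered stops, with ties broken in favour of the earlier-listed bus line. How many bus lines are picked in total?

Greedy: pick Flint (covers 5 new) → pick Comet (covers 3 new) → pick Echo (covers 2 new) → pick Harbor (covers 1 new). Total picks: 4.

4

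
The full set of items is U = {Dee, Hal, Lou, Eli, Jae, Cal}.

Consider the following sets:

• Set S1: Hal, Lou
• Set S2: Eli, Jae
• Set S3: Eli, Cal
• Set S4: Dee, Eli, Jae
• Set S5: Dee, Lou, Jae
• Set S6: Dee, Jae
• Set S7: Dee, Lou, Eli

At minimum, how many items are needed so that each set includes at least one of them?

3

Take H = {Hal, Eli, Jae}. Each listed set contains at least one of these, so H is a hitting set of size 3.
The sets S1, S3, S6 are pairwise disjoint, so any hitting set needs a separate item for each — at least 3. Hence 3 is optimal.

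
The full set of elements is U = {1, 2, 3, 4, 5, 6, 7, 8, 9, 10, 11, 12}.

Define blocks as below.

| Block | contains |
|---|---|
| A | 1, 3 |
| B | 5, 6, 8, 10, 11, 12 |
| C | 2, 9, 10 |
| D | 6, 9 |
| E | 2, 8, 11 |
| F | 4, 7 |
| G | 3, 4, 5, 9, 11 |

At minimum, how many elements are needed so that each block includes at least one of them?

4

The 4 elements {1, 4, 9, 11} hit every block.
The blocks A, D, E, F are pairwise disjoint, so any hitting set needs a separate element for each — at least 4. Hence 4 is optimal.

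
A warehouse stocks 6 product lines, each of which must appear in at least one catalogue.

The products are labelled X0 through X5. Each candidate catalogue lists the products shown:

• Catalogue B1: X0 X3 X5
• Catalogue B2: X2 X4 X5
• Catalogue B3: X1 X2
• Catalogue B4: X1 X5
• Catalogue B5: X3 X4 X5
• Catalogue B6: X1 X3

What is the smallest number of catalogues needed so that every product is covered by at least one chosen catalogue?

B1 and B2 and B3 together: B1 ∪ B2 ∪ B3 = {X0, X1, X2, X3, X4, X5} — every product is covered.
Only B1 contains X0, so B1 is forced; the remaining 3 products need at least 2 more catalogues (each remaining catalogue adds at most 2) — so at least 3 catalogues are needed, and 3 is optimal.

3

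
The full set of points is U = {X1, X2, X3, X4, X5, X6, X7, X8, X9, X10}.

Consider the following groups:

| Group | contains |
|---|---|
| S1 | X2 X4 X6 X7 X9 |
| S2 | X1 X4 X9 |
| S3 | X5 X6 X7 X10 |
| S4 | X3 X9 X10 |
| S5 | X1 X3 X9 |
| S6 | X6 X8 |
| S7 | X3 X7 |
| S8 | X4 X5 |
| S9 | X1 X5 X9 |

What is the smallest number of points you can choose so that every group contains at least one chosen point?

Take H = {X3, X4, X5, X8}. Each listed group contains at least one of these, so H is a hitting set of size 4.
No choice of 3 points meets every group, so 4 is the minimum.

4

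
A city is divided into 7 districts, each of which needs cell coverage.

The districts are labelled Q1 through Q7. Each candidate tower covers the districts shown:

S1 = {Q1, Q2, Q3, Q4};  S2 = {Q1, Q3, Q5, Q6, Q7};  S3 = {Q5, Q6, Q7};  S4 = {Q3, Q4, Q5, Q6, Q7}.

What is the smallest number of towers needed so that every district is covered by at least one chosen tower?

2

S1 and S2 together: S1 ∪ S2 = {Q1, Q2, Q3, Q4, Q5, Q6, Q7} — every district is covered.
No single tower has all 7 districts (the largest, S2, has 5), so 2 is optimal.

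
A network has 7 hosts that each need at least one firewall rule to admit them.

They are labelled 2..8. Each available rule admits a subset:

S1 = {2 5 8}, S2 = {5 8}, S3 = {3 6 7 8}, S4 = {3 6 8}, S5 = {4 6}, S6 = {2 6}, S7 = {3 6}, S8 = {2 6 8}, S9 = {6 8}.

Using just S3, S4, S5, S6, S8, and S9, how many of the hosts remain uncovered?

Union of S3, S4, S5, S6, S8, S9 = {2, 3, 4, 6, 7, 8}.
Not covered: 5 — 1 host.

1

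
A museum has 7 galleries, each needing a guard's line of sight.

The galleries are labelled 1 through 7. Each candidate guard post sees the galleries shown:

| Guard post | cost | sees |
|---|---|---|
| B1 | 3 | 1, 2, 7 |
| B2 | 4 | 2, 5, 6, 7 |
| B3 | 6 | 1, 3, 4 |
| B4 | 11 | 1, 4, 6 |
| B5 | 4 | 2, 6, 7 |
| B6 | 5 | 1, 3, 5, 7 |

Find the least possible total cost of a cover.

10

B2, B3 together cover every gallery (B2 ∪ B3 = {1, 2, 3, 4, 5, 6, 7}); total cost 4 + 6 = 10.
The greedy pick B1, B2, B3 costs 13; no covering selection beats 10.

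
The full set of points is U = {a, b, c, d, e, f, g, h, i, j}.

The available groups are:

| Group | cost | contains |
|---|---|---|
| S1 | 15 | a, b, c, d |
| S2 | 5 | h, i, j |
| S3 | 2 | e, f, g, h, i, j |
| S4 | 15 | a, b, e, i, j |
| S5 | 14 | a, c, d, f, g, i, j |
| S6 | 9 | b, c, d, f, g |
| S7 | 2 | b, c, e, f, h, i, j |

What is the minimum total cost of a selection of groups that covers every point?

S5, S7 together cover every point (S5 ∪ S7 = {a, b, c, d, e, f, g, h, i, j}); total cost 14 + 2 = 16.
The greedy pick S7, S3, S5 costs 18; no covering selection beats 16.

16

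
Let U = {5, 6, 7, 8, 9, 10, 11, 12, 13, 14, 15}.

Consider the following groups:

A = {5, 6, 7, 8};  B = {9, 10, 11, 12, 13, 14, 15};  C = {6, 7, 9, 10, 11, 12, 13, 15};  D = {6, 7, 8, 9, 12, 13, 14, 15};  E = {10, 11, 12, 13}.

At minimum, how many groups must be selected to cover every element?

2

A and B together: A ∪ B = {5, 6, 7, 8, 9, 10, 11, 12, 13, 14, 15} — every element is covered.
No single group has all 11 elements (the largest, C, has 8), so 2 is optimal.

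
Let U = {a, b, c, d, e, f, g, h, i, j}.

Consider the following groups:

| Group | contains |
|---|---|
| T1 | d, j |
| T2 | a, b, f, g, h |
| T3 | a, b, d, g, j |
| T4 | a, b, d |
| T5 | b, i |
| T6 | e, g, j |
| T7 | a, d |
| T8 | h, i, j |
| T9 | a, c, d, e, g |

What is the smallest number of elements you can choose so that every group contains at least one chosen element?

3

T = {a, i, j} meets every group (each contains at least one member of T), and |T| = 3.
The groups T5, T6, T7 are pairwise disjoint, so any hitting set needs a separate element for each — at least 3. Hence 3 is optimal.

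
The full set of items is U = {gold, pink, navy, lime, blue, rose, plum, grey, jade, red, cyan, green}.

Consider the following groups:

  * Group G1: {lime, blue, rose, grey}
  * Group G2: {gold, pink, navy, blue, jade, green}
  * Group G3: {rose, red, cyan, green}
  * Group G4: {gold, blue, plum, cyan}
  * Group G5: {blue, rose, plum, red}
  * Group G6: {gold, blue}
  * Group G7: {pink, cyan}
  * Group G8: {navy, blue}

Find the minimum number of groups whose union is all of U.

4

G1, G2, G3, and G4 cover everything between them: the union {gold, pink, navy, lime, blue, rose, plum, grey, jade, red, cyan, green} is all of U.
No 3 of the 8 groups cover everything (all 56 combinations miss at least one item), so 4 is optimal.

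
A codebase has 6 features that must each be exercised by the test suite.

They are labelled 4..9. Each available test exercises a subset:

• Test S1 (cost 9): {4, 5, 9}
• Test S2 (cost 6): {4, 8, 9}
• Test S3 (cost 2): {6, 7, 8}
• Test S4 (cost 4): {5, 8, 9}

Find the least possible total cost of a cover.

S1, S3 together cover every feature (S1 ∪ S3 = {4, 5, 6, 7, 8, 9}); total cost 9 + 2 = 11.
The greedy pick S3, S4, S2 costs 12; no covering selection beats 11.

11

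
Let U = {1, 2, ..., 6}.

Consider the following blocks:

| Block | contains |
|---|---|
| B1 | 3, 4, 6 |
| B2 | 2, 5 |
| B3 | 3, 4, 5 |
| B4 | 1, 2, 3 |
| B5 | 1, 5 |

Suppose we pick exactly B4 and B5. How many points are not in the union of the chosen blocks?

Union of B4, B5 = {1, 2, 3, 5}.
Not covered: 4, 6 — 2 points.

2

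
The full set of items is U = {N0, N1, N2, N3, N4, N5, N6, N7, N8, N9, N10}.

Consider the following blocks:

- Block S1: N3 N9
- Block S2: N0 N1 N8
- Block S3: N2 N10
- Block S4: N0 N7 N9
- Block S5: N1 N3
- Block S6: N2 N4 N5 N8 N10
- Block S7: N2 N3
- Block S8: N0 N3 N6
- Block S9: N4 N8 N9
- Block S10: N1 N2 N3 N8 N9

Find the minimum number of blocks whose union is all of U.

4

S4 and S5 and S6 and S8 together: S4 ∪ S5 ∪ S6 ∪ S8 = {N0, N1, N2, N3, N4, N5, N6, N7, N8, N9, N10} — every item is covered.
No 3 of the 10 blocks cover everything (all 120 combinations miss at least one item), so 4 is optimal.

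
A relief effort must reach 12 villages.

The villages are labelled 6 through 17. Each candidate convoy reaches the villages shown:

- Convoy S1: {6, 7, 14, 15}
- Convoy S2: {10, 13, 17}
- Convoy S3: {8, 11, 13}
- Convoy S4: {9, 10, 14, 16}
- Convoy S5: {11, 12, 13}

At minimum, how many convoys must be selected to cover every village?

S1 and S2 and S3 and S4 and S5 together: S1 ∪ S2 ∪ S3 ∪ S4 ∪ S5 = {6, 7, 8, 9, 10, 11, 12, 13, 14, 15, 16, 17} — every village is covered.
No 4 of the 5 convoys cover everything (all 5 combinations miss at least one village), so 5 is optimal.

5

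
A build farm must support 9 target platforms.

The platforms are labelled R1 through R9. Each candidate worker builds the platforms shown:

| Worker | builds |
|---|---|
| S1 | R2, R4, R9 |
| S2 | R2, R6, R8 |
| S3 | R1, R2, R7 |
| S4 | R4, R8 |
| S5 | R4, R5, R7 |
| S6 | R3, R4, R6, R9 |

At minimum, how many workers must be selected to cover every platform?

4

Take {S2, S3, S5, S6}. Their union is {R1, R2, R3, R4, R5, R6, R7, R8, R9}, which is all 9 platforms.
No 3 of the 6 workers cover everything (all 20 combinations miss at least one platform), so 4 is optimal.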